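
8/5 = 1.60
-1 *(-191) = 191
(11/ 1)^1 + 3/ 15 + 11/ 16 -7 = 391/ 80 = 4.89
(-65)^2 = 4225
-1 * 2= -2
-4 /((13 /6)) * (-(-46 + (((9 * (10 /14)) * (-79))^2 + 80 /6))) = 303274184 /637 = 476097.62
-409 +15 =-394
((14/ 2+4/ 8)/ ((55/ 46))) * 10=690/ 11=62.73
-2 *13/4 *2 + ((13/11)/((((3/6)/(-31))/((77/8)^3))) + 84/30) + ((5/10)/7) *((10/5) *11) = -585477127/8960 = -65343.43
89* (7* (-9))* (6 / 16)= -16821 / 8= -2102.62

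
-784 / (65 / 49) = -38416 / 65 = -591.02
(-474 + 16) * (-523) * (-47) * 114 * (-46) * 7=413262261384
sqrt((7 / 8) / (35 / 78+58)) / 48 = sqrt(1244607) / 437664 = 0.00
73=73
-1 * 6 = -6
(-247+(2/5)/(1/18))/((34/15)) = -3597/34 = -105.79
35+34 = 69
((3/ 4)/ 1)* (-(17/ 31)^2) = -867/ 3844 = -0.23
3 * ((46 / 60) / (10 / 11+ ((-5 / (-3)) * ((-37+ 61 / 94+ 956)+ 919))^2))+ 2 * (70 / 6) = 106485471308504 / 4563663008175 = 23.33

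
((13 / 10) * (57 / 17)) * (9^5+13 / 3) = 4375852 / 17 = 257403.06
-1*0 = 0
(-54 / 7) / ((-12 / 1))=9 / 14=0.64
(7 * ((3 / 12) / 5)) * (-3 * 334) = -3507 / 10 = -350.70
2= 2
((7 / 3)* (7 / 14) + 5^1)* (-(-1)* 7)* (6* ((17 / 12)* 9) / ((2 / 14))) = 92463 / 4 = 23115.75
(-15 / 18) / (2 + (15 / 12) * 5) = -0.10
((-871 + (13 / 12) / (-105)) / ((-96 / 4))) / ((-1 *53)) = -1097473 / 1602720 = -0.68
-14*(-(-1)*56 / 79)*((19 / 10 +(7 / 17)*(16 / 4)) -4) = 30184 / 6715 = 4.50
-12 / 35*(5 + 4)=-108 / 35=-3.09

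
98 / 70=7 / 5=1.40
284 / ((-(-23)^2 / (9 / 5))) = -2556 / 2645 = -0.97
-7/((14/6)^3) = -27/49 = -0.55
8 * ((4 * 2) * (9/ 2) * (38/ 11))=10944/ 11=994.91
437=437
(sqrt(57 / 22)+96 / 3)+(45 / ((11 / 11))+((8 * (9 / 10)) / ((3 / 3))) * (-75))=-463+sqrt(1254) / 22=-461.39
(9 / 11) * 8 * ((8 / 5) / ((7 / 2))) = 1152 / 385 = 2.99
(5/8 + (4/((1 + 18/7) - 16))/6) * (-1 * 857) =-1022401/2088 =-489.66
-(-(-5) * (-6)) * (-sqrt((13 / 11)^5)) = -5070 * sqrt(143) / 1331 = -45.55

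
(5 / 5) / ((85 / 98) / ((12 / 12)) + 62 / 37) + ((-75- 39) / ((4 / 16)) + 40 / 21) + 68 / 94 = -4122615776 / 9101127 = -452.98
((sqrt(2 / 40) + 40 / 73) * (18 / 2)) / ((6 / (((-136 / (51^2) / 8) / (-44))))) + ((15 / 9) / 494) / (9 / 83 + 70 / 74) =sqrt(5) / 44880 + 217608965 / 65507272116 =0.00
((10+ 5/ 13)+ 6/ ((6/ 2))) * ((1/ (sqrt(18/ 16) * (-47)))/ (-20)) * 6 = 161 * sqrt(2)/ 3055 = 0.07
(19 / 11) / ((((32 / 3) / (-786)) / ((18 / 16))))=-201609 / 1408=-143.19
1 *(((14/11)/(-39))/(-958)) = 7/205491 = 0.00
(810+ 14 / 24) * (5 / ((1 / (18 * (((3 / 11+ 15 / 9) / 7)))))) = 1556320 / 77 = 20211.95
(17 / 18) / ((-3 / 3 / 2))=-17 / 9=-1.89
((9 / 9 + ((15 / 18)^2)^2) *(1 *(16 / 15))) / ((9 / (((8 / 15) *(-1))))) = -15368 / 164025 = -0.09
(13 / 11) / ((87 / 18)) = 78 / 319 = 0.24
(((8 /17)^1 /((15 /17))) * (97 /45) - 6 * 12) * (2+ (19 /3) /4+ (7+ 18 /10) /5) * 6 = -38330936 /16875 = -2271.46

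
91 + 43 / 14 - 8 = 1205 / 14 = 86.07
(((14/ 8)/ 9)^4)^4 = 33232930569601/ 7958661109946400884391936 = 0.00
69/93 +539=539.74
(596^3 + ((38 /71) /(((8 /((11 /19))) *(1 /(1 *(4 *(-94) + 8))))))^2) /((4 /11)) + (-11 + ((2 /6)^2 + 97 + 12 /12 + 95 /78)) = 686759238745349 /1179594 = 582199671.03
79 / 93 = 0.85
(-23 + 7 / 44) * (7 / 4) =-7035 / 176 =-39.97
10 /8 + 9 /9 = 2.25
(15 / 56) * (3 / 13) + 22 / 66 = 863 / 2184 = 0.40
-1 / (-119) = 1 / 119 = 0.01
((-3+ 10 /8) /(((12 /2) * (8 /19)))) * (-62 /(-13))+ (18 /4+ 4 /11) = 21415 /13728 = 1.56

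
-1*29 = -29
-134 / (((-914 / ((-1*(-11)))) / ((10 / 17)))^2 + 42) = -405350 / 60484411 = -0.01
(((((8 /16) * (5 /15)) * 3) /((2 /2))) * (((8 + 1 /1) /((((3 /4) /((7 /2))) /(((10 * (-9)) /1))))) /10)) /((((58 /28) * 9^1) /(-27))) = 7938 /29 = 273.72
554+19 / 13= 7221 / 13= 555.46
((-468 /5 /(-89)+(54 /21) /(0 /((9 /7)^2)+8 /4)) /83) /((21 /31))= 75237 /1809815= 0.04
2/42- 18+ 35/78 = -9557/546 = -17.50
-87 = -87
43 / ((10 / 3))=129 / 10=12.90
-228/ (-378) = 38/ 63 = 0.60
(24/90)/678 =2/5085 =0.00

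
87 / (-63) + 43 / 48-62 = -20995 / 336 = -62.49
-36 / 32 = -9 / 8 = -1.12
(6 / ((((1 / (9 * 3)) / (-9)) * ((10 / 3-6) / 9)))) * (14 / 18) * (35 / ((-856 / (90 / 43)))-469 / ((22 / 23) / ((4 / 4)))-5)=-1535362864371 / 809776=-1896034.04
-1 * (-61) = 61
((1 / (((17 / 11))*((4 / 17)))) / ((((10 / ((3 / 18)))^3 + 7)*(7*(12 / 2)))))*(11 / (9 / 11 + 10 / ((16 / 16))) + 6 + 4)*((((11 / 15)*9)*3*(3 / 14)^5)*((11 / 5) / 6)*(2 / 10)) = 38547333 / 17595042313408000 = 0.00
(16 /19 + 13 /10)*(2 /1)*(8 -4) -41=-2267 /95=-23.86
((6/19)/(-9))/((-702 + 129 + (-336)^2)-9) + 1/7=3200942/22406643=0.14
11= 11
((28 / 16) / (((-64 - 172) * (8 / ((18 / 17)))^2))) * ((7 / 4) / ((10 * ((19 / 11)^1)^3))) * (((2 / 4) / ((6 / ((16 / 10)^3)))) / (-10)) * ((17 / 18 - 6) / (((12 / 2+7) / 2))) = -1369599 / 11695280900000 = -0.00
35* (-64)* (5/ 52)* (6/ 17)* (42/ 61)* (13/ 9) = -78400/ 1037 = -75.60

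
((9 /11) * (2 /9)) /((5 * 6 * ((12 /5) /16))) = 4 /99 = 0.04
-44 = -44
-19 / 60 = -0.32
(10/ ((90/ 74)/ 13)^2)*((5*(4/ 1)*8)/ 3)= 14807104/ 243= 60934.58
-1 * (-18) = 18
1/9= 0.11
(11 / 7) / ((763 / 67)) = 737 / 5341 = 0.14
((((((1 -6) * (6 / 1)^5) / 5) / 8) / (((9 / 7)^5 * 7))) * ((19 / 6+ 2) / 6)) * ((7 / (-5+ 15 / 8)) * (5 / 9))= 4168136 / 98415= 42.35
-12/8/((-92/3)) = 9/184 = 0.05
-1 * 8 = -8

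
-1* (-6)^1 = 6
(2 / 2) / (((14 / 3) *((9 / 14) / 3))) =1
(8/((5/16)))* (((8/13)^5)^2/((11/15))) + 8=12543864143128/1516443410339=8.27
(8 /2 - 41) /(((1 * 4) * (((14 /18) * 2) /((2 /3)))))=-111 /28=-3.96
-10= -10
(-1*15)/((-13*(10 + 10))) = 0.06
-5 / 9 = -0.56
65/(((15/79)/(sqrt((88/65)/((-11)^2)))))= 158 * sqrt(1430)/165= 36.21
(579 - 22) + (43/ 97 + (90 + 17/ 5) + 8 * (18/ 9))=323419/ 485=666.84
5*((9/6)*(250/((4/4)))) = 1875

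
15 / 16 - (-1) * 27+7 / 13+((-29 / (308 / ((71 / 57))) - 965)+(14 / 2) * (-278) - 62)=-2688198397 / 912912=-2944.64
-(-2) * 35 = 70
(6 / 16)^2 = 9 / 64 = 0.14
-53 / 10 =-5.30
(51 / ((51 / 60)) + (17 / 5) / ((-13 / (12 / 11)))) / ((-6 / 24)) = -238.86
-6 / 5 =-1.20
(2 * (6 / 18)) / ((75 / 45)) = 2 / 5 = 0.40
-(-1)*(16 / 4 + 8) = 12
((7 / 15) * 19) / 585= 133 / 8775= 0.02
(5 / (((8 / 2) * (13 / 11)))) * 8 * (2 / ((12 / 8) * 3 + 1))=40 / 13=3.08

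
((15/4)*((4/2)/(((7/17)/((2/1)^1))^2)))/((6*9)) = 1445/441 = 3.28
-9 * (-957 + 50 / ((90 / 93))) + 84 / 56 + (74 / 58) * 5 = 473041 / 58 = 8155.88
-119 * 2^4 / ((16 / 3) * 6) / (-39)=119 / 78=1.53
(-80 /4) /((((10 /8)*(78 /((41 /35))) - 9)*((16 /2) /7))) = -1435 /6087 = -0.24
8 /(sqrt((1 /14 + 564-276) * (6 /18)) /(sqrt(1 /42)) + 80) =640 /2367-8 * sqrt(4033) /2367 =0.06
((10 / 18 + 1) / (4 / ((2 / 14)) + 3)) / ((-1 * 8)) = -7 / 1116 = -0.01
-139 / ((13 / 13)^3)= -139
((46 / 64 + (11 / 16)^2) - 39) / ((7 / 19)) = -183901 / 1792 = -102.62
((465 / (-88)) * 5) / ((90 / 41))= -6355 / 528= -12.04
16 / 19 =0.84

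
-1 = -1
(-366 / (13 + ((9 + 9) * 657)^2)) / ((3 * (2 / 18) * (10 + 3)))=-1098 / 1818105757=-0.00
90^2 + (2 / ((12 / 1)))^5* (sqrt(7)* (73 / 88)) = 73* sqrt(7) / 684288 + 8100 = 8100.00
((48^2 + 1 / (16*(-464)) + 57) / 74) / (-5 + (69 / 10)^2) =438201575 / 585222784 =0.75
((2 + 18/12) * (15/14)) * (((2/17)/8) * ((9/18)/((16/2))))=15/4352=0.00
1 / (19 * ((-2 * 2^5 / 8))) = -1 / 152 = -0.01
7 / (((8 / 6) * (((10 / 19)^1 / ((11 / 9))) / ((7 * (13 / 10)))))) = 133133 / 1200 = 110.94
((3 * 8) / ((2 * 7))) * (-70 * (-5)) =600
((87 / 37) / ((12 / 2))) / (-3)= -29 / 222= -0.13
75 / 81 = 25 / 27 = 0.93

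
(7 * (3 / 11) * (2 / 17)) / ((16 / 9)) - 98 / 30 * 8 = -583597 / 22440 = -26.01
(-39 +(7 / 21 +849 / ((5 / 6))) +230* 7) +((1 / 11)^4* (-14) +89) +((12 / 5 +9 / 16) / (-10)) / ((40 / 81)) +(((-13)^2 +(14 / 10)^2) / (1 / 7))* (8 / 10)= 1022080049701 / 281107200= 3635.91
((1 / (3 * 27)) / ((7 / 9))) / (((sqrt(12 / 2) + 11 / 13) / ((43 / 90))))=-6149 / 5063310 + 7267 * sqrt(6) / 5063310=0.00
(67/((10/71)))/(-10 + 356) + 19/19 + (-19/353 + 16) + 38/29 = 695343729/35420020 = 19.63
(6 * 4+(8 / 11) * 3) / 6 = 4.36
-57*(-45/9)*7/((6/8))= 2660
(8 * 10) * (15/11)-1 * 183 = -813/11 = -73.91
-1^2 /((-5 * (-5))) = -1 /25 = -0.04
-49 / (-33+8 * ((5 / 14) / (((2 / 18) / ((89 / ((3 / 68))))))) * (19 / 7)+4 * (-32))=-2401 / 6891391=-0.00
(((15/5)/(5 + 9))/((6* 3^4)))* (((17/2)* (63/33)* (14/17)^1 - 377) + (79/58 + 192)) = -108635/1446984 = -0.08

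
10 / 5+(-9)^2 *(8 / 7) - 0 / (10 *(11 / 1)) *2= 662 / 7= 94.57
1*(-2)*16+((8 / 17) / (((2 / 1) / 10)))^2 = -7648 / 289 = -26.46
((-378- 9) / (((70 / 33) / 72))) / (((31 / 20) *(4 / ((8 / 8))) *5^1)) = -459756 / 1085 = -423.74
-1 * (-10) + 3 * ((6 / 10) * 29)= 311 / 5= 62.20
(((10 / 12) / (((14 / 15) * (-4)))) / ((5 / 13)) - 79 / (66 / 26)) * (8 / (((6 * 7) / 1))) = -117169 / 19404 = -6.04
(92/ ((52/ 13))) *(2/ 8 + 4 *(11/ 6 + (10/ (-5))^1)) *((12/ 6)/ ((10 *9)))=-23/ 108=-0.21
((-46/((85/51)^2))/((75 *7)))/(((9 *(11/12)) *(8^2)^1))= -0.00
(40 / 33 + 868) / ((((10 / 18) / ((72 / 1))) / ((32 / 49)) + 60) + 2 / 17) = 3370484736 / 233159927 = 14.46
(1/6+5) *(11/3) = 341/18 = 18.94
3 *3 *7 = 63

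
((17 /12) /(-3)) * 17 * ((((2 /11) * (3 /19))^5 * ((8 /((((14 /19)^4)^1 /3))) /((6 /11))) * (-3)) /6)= 7803 /667907779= 0.00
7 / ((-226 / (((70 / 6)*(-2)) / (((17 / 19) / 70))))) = 325850 / 5763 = 56.54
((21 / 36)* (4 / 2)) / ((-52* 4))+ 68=84857 / 1248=67.99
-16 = -16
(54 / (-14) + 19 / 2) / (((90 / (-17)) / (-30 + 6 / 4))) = 25517 / 840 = 30.38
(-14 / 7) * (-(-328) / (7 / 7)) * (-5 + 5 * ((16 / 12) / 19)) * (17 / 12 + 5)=3346420 / 171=19569.71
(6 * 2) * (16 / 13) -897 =-11469 / 13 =-882.23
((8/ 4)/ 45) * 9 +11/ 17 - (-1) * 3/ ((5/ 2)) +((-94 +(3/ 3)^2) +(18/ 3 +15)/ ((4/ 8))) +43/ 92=-377593/ 7820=-48.29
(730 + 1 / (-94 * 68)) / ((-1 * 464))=-4666159 / 2965888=-1.57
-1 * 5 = -5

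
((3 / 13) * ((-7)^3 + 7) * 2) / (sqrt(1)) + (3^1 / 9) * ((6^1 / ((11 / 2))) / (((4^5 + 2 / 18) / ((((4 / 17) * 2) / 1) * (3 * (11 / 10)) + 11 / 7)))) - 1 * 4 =-872390056 / 5484115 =-159.08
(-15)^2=225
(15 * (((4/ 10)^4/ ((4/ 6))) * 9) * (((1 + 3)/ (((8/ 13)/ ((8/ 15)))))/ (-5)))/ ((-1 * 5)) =0.72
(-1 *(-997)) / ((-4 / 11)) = -10967 / 4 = -2741.75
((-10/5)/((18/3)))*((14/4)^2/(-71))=49/852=0.06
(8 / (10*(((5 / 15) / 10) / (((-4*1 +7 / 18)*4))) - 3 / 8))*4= -16640 / 207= -80.39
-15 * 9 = -135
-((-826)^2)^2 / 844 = -551540924.38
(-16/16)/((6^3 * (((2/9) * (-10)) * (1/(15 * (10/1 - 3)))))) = 7/32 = 0.22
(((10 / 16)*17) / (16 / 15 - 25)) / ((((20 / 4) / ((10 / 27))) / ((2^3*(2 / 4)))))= -425 / 3231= -0.13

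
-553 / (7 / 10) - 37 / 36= -28477 / 36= -791.03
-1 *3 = -3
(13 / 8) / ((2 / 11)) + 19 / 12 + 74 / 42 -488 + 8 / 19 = -3034291 / 6384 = -475.30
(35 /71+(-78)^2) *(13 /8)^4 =12338323439 /290816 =42426.56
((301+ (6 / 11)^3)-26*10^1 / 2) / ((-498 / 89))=-30.59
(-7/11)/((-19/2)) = 14/209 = 0.07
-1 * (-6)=6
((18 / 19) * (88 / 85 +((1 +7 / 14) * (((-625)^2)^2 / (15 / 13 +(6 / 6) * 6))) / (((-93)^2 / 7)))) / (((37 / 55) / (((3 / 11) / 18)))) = 1180267381173319 / 2136193446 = 552509.60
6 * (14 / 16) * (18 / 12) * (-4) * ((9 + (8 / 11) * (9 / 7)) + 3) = -4482 / 11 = -407.45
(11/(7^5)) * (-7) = -11/2401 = -0.00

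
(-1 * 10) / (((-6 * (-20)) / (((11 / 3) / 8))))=-11 / 288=-0.04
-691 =-691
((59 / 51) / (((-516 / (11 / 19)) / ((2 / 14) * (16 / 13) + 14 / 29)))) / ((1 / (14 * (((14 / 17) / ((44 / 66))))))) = -3947867 / 267043803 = -0.01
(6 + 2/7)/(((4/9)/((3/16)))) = 297/112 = 2.65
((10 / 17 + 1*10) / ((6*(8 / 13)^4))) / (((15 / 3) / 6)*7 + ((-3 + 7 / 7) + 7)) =19773 / 17408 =1.14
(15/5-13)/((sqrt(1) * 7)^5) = -10/16807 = -0.00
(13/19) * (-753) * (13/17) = -127257/323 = -393.98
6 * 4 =24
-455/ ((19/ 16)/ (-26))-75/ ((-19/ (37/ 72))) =4543645/ 456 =9964.13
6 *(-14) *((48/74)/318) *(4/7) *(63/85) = -12096/166685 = -0.07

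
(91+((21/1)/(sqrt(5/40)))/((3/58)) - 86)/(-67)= -17.21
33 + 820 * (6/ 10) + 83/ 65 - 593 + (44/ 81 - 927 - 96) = -5734532/ 5265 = -1089.18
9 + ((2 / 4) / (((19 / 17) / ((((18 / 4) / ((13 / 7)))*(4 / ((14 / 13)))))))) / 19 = 6651 / 722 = 9.21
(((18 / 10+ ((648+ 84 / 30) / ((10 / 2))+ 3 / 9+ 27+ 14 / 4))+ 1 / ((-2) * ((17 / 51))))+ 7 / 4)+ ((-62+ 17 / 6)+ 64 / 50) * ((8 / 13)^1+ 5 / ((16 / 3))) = 760781 / 10400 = 73.15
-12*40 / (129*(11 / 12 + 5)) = -1920 / 3053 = -0.63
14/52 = 7/26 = 0.27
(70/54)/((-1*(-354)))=35/9558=0.00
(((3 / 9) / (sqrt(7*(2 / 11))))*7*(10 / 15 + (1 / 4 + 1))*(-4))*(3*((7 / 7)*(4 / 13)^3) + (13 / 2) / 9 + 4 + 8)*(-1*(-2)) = -11651087*sqrt(154) / 355914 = -406.24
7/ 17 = 0.41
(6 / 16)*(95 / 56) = 285 / 448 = 0.64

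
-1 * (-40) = 40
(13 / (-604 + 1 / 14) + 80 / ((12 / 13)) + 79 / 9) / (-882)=-7261207 / 67115790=-0.11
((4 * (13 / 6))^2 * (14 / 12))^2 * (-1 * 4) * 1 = -22391824 / 729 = -30715.81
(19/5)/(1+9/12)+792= 27796/35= 794.17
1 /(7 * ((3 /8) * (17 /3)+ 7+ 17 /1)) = 8 /1463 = 0.01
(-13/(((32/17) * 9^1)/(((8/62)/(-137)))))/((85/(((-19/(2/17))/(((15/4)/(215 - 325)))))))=46189/1146690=0.04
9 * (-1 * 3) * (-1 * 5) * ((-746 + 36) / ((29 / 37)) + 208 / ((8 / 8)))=-2732130 / 29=-94211.38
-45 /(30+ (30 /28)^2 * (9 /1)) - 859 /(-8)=447989 /4216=106.26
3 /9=1 /3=0.33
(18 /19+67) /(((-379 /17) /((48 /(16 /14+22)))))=-1229032 /194427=-6.32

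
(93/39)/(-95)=-31/1235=-0.03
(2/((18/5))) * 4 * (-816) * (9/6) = -2720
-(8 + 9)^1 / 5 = -17 / 5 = -3.40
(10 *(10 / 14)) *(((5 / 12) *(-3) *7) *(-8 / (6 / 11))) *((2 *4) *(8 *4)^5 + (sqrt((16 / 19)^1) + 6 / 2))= 11000 *sqrt(19) / 57 + 738197512250 / 3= 246065838257.86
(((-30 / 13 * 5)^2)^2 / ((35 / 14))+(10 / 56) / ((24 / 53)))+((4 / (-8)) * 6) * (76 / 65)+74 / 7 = 681115714493 / 95964960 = 7097.55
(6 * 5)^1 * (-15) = -450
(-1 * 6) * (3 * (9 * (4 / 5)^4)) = -66.36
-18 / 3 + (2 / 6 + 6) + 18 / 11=65 / 33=1.97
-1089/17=-64.06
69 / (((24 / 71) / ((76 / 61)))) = 31027 / 122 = 254.32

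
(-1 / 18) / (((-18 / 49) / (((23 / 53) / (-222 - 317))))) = -23 / 188892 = -0.00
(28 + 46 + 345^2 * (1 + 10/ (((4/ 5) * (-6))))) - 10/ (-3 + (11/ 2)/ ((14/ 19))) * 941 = -13097759/ 100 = -130977.59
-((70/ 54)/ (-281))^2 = -0.00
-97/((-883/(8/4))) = 194/883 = 0.22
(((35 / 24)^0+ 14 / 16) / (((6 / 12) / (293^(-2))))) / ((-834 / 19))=-95 / 95464088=-0.00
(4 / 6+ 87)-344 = -769 / 3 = -256.33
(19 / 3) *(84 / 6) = 266 / 3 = 88.67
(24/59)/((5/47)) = 1128/295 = 3.82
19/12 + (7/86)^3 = 3022295/1908168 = 1.58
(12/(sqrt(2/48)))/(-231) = -8 * sqrt(6)/77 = -0.25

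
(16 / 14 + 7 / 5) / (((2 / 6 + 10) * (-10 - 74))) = -89 / 30380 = -0.00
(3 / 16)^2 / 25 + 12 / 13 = 0.92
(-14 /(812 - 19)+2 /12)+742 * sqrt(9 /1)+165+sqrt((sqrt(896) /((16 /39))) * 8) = 2 * 14^(1 /4) * sqrt(39)+11377087 /4758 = 2415.31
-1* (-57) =57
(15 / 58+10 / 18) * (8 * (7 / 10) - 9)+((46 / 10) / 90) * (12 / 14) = -248873 / 91350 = -2.72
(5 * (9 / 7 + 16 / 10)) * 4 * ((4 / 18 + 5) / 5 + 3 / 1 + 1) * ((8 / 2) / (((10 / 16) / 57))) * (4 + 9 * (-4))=-3398611.14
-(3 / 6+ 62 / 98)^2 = -12321 / 9604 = -1.28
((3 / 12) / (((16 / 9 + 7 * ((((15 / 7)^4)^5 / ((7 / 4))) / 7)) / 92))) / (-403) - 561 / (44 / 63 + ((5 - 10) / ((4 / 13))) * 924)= 15500421186269166425742874366509 / 414845183058693333353454766514276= 0.04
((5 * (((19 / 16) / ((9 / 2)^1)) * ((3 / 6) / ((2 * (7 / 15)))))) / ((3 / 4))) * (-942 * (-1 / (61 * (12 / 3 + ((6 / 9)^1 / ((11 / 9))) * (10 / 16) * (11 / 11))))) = 820325 / 244671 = 3.35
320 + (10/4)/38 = 24325/76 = 320.07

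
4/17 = 0.24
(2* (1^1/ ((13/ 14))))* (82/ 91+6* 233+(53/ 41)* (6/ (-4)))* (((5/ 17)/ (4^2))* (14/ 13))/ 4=364844585/ 24500944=14.89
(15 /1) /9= 5 /3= 1.67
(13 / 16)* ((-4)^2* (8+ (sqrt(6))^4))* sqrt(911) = 572* sqrt(911) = 17264.55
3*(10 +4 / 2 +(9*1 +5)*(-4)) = -132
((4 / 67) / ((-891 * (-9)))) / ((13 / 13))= 4 / 537273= 0.00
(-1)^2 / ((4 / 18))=9 / 2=4.50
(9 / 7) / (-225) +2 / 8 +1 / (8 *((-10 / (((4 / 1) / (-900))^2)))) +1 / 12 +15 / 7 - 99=-2736612007 / 28350000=-96.53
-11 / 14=-0.79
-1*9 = -9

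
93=93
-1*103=-103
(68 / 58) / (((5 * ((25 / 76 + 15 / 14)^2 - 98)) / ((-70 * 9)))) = 1212474816 / 788258483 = 1.54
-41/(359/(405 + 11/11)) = -16646/359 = -46.37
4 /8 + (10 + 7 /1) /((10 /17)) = 147 /5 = 29.40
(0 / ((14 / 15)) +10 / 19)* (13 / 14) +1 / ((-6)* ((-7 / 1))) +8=6793 / 798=8.51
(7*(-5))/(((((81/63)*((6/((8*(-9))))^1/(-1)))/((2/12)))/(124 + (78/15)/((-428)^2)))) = -2782565597/412164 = -6751.11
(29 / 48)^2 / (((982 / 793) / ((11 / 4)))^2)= 63992303089 / 35548839936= 1.80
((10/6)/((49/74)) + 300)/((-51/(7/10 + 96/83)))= -6852827/622251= -11.01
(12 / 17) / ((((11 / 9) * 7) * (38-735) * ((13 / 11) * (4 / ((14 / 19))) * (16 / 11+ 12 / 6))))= -297 / 55607357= -0.00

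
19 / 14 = 1.36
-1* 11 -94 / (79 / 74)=-7825 / 79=-99.05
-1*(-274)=274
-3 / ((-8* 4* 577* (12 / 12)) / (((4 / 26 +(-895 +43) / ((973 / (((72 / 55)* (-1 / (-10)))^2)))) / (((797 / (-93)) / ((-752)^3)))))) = 492429723035675904 / 439901775438125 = 1119.41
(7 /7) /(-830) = -0.00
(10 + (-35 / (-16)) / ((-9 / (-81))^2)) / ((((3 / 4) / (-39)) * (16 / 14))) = -272545 / 32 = -8517.03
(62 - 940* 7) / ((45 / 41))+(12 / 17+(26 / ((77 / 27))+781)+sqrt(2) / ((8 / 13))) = -303231127 / 58905+13* sqrt(2) / 8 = -5145.50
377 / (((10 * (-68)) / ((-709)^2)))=-278692.26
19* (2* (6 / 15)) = 76 / 5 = 15.20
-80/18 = -40/9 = -4.44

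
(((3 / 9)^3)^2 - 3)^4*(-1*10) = -228349797312160 / 282429536481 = -808.52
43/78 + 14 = 1135/78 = 14.55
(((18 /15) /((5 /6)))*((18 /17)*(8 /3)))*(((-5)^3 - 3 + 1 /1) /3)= -73152 /425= -172.12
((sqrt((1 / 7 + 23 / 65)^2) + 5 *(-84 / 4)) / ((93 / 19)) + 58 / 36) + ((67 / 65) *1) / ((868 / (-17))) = -10033333 / 507780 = -19.76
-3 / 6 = -1 / 2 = -0.50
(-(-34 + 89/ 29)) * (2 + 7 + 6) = 13455/ 29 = 463.97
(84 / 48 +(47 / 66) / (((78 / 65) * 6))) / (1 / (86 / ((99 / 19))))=3589081 / 117612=30.52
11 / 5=2.20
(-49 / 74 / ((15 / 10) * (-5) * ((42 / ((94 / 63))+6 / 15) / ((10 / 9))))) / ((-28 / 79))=-0.01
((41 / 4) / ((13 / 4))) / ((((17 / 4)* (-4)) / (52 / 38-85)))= 65149 / 4199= 15.52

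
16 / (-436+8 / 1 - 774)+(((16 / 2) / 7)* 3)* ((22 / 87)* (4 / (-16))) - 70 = -70.23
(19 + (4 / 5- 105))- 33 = -591 / 5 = -118.20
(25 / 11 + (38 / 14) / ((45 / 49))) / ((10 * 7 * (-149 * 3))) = -1294 / 7744275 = -0.00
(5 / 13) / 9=5 / 117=0.04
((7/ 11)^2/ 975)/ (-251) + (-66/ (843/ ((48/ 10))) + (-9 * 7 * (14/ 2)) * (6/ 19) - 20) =-25238440664501/ 158096999775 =-159.64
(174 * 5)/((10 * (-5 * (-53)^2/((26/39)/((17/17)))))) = -58/14045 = -0.00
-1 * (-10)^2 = -100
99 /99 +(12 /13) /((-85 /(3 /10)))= 1.00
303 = 303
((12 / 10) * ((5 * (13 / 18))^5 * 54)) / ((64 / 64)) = 232058125 / 5832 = 39790.49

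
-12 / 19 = -0.63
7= 7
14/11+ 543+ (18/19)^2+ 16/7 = 15217633/27797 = 547.46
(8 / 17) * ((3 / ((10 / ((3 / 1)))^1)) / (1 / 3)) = 108 / 85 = 1.27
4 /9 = 0.44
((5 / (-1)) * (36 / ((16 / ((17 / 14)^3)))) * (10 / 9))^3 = -1852935570265625 / 165288374272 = -11210.32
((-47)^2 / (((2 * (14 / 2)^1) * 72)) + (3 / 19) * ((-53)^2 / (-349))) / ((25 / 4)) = 6153463 / 41775300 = 0.15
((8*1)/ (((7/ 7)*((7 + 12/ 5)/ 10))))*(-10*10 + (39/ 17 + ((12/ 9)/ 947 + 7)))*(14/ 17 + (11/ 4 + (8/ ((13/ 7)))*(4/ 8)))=-2217975750200/ 501660939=-4421.26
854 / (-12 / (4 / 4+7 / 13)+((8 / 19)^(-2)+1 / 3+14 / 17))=-13937280 / 16361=-851.86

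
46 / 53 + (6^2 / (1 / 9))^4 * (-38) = -22194200600018 / 53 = -418758501887.13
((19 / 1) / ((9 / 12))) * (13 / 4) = 82.33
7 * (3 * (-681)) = -14301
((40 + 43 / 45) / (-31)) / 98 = -1843 / 136710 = -0.01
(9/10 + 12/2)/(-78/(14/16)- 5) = -483/6590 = -0.07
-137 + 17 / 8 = -1079 / 8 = -134.88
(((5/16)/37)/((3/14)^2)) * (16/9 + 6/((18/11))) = 12005/11988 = 1.00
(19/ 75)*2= 38/ 75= 0.51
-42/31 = -1.35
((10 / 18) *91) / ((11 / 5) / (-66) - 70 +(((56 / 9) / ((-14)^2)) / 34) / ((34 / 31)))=-4602325 / 6375407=-0.72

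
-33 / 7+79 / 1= 520 / 7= 74.29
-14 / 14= -1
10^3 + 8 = 1008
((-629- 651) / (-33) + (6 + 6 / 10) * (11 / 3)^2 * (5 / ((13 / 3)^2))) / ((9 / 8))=2784712 / 50193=55.48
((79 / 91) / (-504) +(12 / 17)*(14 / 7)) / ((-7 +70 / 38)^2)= 0.05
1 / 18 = 0.06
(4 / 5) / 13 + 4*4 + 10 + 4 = 30.06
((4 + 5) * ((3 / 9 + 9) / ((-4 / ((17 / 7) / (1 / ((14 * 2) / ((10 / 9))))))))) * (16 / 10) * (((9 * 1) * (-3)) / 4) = 347004 / 25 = 13880.16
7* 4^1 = 28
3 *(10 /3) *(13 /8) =65 /4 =16.25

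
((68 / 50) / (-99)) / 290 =-17 / 358875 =-0.00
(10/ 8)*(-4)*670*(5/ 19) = -16750/ 19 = -881.58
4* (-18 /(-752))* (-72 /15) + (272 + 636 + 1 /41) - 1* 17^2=618.56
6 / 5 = 1.20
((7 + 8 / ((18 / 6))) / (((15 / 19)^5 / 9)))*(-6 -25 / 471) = -204721389221 / 119221875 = -1717.15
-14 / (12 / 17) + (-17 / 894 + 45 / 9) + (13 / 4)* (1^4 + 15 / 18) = -31805 / 3576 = -8.89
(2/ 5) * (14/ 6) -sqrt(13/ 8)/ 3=14/ 15 -sqrt(26)/ 12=0.51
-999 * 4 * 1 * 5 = -19980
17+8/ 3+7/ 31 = 19.89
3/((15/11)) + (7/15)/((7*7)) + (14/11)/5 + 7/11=3581/1155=3.10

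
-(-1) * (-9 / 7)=-9 / 7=-1.29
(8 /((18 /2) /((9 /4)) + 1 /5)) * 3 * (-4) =-160 /7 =-22.86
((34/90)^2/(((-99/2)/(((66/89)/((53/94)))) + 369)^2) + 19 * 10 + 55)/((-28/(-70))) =26648977957501/43508535210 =612.50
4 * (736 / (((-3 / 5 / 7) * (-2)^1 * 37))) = 51520 / 111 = 464.14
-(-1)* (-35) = -35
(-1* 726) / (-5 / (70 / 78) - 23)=2541 / 100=25.41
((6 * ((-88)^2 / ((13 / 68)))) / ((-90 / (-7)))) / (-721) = -526592 / 20085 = -26.22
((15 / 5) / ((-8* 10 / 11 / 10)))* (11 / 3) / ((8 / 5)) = -605 / 64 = -9.45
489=489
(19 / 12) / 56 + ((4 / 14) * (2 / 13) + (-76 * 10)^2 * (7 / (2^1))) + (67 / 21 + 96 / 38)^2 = 133887917720987 / 66227616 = 2021632.75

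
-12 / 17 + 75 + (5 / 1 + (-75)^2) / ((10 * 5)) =15886 / 85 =186.89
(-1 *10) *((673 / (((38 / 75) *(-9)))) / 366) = 84125 / 20862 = 4.03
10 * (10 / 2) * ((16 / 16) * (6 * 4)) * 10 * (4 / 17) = 48000 / 17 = 2823.53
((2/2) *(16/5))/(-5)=-16/25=-0.64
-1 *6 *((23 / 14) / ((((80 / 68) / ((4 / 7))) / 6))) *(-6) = 172.36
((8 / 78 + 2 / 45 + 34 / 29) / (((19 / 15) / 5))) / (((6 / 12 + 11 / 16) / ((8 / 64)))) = 0.55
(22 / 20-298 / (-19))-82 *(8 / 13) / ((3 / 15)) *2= -1204943 / 2470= -487.83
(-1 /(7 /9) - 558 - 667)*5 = -6131.43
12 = 12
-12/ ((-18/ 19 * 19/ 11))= 22/ 3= 7.33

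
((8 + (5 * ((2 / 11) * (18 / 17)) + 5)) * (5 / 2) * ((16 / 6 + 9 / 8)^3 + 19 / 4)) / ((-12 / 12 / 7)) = -74865790475 / 5170176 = -14480.32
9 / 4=2.25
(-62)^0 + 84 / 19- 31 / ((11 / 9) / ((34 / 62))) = -1774 / 209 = -8.49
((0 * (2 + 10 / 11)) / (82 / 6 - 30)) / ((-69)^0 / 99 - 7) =0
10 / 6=5 / 3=1.67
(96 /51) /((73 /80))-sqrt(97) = 2560 /1241-sqrt(97) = -7.79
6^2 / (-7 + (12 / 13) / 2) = -468 / 85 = -5.51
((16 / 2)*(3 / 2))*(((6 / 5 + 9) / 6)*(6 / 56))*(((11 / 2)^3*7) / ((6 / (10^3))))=1697025 / 4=424256.25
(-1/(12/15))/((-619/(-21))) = -105/2476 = -0.04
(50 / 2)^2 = 625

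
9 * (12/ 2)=54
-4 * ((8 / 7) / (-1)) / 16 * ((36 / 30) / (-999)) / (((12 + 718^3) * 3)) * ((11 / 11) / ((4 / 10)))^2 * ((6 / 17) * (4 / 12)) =-5 / 22001677816482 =-0.00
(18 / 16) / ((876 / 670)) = 1005 / 1168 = 0.86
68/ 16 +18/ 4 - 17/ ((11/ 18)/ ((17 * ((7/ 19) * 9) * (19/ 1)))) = -1310519/ 44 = -29784.52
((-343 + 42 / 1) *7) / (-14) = 301 / 2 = 150.50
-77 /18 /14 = -11 /36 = -0.31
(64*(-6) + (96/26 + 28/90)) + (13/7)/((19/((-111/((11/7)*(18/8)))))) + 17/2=-91592419/244530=-374.57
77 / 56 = 11 / 8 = 1.38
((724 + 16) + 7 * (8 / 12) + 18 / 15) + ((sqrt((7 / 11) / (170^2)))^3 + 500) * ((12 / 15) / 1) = 7 * sqrt(77) / 743091250 + 17188 / 15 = 1145.87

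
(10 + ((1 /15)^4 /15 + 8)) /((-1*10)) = -13668751 /7593750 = -1.80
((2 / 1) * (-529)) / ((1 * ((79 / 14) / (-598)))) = 8857576 / 79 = 112121.22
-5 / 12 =-0.42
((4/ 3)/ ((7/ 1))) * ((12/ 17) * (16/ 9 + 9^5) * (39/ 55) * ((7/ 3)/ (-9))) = -1459.60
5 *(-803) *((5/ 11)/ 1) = -1825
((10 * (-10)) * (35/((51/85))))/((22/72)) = -210000/11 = -19090.91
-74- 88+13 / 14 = -2255 / 14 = -161.07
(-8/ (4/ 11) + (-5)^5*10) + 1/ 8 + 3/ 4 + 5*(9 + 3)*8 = -246329/ 8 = -30791.12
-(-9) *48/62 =216/31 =6.97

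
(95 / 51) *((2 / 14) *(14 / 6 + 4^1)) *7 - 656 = -98563 / 153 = -644.20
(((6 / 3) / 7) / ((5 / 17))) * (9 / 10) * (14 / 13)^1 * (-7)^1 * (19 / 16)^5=-2651902029 / 170393600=-15.56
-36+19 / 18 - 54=-1601 / 18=-88.94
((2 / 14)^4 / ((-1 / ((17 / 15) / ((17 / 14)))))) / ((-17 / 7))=2 / 12495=0.00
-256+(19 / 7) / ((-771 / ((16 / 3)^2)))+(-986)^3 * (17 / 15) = -263847778155992 / 242865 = -1086396879.57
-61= -61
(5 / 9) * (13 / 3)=65 / 27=2.41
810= 810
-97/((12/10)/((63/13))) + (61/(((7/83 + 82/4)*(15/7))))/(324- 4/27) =-126794432751/323681020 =-391.73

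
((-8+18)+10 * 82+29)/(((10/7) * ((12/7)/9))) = 3156.82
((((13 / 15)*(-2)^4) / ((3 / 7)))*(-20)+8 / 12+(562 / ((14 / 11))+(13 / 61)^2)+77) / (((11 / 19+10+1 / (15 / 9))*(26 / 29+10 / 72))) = -165111166790 / 14951264517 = -11.04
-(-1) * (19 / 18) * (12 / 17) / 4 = 19 / 102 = 0.19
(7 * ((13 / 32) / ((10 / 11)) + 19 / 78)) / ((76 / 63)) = 4.01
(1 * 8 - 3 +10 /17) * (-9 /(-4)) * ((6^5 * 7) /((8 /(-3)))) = -4363065 /17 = -256650.88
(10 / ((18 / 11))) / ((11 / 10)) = 50 / 9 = 5.56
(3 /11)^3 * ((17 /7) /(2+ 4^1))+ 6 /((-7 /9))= -143595 /18634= -7.71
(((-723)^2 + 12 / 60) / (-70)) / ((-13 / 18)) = 3360402 / 325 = 10339.70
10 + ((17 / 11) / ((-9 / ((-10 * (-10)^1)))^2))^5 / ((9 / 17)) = 2413756900050539510310890590 / 5053951031089059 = 477597999110.49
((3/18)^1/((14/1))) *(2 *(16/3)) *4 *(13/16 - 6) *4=-664/63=-10.54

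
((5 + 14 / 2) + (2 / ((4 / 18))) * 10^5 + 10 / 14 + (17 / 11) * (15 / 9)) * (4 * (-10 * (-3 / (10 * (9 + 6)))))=831614128 / 1155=720012.23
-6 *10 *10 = -600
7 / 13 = 0.54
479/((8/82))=19639/4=4909.75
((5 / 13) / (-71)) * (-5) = 25 / 923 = 0.03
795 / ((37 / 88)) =69960 / 37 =1890.81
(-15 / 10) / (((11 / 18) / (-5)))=135 / 11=12.27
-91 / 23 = -3.96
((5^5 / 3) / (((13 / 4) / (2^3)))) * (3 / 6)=1282.05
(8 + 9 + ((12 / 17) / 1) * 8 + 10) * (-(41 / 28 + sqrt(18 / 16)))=-22755 / 476 - 1665 * sqrt(2) / 68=-82.43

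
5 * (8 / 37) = 40 / 37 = 1.08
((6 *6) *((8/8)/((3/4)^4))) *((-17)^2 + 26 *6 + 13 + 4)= 52565.33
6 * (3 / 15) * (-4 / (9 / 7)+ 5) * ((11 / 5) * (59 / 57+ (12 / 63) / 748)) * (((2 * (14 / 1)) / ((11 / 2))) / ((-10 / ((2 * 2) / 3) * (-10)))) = 3296 / 9405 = 0.35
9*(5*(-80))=-3600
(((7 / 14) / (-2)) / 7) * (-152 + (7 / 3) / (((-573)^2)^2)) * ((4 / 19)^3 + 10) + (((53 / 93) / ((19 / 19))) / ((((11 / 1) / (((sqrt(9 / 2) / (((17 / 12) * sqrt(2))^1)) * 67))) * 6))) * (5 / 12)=19655663059958973738997 / 360049222276143720012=54.59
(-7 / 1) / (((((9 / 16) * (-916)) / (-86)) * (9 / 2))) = -4816 / 18549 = -0.26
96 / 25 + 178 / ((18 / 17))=38689 / 225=171.95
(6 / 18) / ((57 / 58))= 58 / 171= 0.34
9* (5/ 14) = 45/ 14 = 3.21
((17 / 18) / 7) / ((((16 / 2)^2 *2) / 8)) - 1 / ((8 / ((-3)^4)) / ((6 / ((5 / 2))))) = -24.29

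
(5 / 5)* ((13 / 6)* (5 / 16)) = 65 / 96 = 0.68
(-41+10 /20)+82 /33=-2509 /66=-38.02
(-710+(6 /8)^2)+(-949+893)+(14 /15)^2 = -2752439 /3600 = -764.57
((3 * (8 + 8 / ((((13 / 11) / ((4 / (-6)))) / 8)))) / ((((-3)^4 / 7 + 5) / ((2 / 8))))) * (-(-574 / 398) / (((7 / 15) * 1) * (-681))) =196595 / 34060442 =0.01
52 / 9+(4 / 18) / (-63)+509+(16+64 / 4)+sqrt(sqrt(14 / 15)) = 14^(1 / 4) * 15^(3 / 4) / 15+310021 / 567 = 547.76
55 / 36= 1.53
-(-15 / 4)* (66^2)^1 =16335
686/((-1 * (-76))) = 343/38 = 9.03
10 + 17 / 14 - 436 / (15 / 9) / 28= 131 / 70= 1.87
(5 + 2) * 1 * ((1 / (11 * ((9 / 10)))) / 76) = 35 / 3762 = 0.01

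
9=9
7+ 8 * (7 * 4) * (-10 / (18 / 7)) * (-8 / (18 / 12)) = 125629 / 27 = 4652.93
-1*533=-533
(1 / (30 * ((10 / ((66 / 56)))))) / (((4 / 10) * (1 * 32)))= 11 / 35840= 0.00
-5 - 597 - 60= -662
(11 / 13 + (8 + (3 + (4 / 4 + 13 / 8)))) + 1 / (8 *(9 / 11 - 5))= 69087 / 4784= 14.44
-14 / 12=-1.17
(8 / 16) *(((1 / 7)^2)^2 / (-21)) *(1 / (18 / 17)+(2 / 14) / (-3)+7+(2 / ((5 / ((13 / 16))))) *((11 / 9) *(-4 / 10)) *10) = -1987 / 31765230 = -0.00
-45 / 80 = -9 / 16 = -0.56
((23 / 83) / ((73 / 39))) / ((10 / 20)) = 1794 / 6059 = 0.30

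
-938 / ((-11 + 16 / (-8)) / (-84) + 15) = -1176 / 19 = -61.89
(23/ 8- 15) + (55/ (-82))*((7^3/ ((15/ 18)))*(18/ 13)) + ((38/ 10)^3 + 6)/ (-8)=-107130111/ 266500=-401.99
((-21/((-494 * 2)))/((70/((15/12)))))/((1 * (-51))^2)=1/6852768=0.00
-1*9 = -9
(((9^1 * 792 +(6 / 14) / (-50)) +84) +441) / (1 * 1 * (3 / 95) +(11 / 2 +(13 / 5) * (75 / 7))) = 229.21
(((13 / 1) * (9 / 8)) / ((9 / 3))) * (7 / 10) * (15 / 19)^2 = 12285 / 5776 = 2.13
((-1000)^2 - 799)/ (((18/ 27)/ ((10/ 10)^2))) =2997603/ 2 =1498801.50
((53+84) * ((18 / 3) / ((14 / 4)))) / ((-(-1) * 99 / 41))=22468 / 231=97.26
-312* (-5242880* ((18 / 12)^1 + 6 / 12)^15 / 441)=17867063951360 / 147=121544652730.34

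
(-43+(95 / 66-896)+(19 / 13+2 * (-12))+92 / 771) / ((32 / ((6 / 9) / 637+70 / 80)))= -945015852383 / 35958354432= -26.28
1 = 1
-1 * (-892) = 892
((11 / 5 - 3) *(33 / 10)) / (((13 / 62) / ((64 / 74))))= -130944 / 12025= -10.89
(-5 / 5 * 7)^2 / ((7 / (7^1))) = 49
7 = 7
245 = 245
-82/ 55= -1.49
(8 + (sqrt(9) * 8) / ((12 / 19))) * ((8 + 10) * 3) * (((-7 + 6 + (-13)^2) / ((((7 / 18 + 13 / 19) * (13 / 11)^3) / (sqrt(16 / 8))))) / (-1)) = -189961257024 * sqrt(2) / 806299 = -333183.83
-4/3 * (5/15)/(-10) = 2/45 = 0.04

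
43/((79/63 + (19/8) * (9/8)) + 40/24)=173376/22549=7.69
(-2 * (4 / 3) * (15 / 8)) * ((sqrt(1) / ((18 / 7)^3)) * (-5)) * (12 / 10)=1.76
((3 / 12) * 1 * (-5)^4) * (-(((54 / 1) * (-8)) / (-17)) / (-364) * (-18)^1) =-303750 / 1547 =-196.35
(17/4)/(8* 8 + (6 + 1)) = 17/284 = 0.06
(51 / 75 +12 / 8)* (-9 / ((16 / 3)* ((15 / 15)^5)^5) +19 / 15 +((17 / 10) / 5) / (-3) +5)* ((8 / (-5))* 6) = -584131 / 6250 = -93.46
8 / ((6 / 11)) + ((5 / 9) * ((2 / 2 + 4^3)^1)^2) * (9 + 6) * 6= 633794 / 3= 211264.67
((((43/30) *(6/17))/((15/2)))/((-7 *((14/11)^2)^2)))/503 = -629563/86229994200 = -0.00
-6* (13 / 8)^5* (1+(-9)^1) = 1113879 / 2048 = 543.89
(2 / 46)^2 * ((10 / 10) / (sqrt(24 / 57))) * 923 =2.69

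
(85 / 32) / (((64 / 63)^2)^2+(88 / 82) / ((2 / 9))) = 54899069085 / 121822468288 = 0.45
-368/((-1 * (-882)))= -184/441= -0.42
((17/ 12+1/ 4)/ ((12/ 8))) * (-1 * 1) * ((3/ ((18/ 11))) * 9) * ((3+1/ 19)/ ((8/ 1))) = -1595/ 228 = -7.00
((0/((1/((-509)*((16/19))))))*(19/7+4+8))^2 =0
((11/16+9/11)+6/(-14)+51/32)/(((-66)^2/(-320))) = -32905/167706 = -0.20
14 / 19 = 0.74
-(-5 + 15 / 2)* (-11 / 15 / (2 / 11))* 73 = 8833 / 12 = 736.08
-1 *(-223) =223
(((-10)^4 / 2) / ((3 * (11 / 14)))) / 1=2121.21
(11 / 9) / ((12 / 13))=143 / 108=1.32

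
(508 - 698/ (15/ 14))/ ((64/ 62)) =-8339/ 60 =-138.98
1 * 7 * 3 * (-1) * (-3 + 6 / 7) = 45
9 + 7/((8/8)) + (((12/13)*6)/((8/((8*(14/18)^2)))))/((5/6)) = 3904/195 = 20.02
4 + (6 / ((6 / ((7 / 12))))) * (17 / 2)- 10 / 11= 2125 / 264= 8.05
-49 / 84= -7 / 12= -0.58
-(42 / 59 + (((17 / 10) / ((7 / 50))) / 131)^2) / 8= -35743613 / 396899608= -0.09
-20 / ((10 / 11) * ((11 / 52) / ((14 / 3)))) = -1456 / 3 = -485.33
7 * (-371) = -2597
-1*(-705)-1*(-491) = 1196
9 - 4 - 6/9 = 13/3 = 4.33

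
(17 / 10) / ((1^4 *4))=17 / 40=0.42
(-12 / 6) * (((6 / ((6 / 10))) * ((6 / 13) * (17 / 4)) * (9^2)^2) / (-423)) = 371790 / 611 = 608.49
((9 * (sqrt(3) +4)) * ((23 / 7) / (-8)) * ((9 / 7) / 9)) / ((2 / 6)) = -621 / 98 - 621 * sqrt(3) / 392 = -9.08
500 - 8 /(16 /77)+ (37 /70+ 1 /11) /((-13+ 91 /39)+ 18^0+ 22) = 461.55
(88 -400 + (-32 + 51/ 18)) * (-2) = 2047/ 3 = 682.33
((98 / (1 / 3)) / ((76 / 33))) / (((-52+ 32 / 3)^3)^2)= 0.00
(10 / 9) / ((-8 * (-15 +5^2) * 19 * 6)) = -1 / 8208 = -0.00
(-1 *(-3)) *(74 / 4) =111 / 2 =55.50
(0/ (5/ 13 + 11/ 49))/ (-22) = 0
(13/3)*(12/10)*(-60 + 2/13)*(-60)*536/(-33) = -3336064/11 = -303278.55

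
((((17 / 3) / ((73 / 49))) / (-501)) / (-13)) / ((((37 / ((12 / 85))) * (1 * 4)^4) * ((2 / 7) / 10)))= 0.00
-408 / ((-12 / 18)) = 612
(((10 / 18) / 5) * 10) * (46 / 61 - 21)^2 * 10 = 152522500 / 33489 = 4554.41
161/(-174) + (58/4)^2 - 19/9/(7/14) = 214127/1044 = 205.10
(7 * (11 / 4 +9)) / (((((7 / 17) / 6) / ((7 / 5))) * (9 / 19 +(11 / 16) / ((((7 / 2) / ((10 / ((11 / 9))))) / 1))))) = 1487738 / 1845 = 806.36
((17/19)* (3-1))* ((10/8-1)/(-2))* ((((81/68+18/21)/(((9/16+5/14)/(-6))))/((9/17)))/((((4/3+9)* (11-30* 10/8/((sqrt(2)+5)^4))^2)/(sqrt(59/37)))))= -65376174076200000* sqrt(4366)/39338561725012904602519+4913193778543385400* sqrt(2183)/39338561725012904602519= 0.01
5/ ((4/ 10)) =25/ 2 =12.50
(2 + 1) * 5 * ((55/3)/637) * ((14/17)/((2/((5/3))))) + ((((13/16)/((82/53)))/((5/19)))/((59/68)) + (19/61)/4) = 2.67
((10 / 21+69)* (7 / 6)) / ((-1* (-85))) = 1459 / 1530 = 0.95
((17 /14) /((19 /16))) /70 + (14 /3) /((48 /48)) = 4.68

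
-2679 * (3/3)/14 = -2679/14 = -191.36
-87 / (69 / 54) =-1566 / 23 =-68.09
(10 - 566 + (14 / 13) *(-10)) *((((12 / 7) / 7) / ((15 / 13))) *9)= -1082.64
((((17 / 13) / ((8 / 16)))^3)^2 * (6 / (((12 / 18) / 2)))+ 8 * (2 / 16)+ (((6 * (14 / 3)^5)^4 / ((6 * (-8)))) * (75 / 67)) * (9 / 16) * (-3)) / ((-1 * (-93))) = 631016700473382524591577644977 / 47950614423667917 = 13159720851500.07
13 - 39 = -26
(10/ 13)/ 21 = 0.04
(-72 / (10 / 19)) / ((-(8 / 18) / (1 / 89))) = 3.46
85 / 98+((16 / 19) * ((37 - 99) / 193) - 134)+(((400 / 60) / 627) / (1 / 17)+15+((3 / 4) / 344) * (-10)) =-1447140002015 / 12238568496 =-118.24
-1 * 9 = -9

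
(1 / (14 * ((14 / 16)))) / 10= 2 / 245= 0.01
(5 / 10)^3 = 1 / 8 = 0.12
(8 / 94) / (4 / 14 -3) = -28 / 893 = -0.03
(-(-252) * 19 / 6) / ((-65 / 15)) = -2394 / 13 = -184.15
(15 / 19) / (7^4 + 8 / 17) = 51 / 155135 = 0.00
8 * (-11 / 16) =-11 / 2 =-5.50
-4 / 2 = -2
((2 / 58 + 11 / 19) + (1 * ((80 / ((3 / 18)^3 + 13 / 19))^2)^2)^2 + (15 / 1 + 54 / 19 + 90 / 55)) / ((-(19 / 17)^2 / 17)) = -365491327012112840588390005297255349256129436502371 / 811456547171184953043189892351391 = -450413923316350732.80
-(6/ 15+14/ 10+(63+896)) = -4804/ 5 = -960.80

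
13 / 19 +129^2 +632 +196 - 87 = 17382.68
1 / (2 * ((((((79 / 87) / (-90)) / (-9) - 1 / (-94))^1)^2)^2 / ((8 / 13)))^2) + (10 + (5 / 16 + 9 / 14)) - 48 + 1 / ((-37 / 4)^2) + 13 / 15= 2323281172616286525589525040321427374431472374719698353 / 4486449199019135054969442245691817267440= 517844083272852.31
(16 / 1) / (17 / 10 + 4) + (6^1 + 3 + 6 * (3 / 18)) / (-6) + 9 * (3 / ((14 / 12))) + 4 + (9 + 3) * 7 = 44801 / 399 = 112.28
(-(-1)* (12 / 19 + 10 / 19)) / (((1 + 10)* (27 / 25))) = 50 / 513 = 0.10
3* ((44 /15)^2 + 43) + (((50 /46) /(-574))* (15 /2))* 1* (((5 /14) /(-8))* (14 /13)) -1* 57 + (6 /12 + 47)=29927596001 /205951200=145.31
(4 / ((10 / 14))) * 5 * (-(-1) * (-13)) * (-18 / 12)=546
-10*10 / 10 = -10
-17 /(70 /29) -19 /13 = -8.50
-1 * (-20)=20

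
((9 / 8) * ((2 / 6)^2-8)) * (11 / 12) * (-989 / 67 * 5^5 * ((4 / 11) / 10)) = 43886875 / 3216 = 13646.42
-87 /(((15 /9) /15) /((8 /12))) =-522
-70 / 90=-7 / 9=-0.78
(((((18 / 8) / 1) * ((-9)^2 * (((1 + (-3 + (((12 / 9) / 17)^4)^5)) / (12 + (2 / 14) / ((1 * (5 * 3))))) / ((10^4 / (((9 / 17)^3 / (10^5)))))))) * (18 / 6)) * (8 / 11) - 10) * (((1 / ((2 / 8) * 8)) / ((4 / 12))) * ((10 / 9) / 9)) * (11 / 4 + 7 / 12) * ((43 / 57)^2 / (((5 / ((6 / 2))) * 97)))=-186666939765418023553007407316087379467757978559 / 8590445874917987831395843589083199522972385000000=-0.02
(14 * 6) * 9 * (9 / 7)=972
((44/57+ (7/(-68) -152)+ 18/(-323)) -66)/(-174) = 1.25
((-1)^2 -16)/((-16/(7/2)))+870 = 27945/32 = 873.28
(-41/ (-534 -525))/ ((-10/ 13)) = -533/ 10590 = -0.05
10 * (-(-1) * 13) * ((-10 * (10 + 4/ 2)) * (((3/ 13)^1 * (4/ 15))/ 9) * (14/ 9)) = -4480/ 27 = -165.93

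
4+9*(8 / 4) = 22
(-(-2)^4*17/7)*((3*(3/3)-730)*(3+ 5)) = 1581952/7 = 225993.14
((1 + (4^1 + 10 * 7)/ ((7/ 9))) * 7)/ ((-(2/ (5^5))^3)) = -20538330078125/ 8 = -2567291259765.62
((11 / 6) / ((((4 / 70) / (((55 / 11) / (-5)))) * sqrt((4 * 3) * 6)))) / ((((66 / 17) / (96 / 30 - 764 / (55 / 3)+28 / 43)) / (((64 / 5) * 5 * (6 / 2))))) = 7096208 * sqrt(2) / 1419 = 7072.27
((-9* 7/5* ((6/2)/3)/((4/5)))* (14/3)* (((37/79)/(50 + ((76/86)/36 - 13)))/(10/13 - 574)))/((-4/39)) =-13175071/833116304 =-0.02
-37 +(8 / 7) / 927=-240085 / 6489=-37.00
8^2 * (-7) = -448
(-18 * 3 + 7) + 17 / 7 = -312 / 7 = -44.57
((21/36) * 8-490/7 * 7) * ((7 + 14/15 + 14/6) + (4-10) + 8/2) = -180544/45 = -4012.09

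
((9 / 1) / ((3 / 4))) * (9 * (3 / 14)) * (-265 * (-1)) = 42930 / 7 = 6132.86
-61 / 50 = -1.22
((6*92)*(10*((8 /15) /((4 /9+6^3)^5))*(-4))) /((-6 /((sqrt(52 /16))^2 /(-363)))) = -1961739 /53033484036416752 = -0.00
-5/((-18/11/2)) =55/9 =6.11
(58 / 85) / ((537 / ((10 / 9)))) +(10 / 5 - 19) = -1396621 / 82161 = -17.00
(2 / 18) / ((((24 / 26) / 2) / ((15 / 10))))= 13 / 36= 0.36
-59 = -59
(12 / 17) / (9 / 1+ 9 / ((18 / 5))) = 0.06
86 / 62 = 43 / 31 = 1.39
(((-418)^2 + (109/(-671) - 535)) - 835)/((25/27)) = 125626059/671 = 187222.14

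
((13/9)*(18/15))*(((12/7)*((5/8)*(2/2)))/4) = 13/28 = 0.46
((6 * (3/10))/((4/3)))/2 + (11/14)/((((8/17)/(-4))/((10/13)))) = -16243/3640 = -4.46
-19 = -19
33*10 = 330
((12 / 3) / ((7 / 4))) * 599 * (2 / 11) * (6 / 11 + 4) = 958400 / 847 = 1131.52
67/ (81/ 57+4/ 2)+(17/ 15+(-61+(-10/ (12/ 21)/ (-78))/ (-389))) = -814837/ 20228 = -40.28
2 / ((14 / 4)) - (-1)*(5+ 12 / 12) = 46 / 7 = 6.57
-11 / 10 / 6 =-11 / 60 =-0.18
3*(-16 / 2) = -24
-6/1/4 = -1.50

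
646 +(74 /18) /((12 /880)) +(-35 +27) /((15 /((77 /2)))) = 125138 /135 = 926.95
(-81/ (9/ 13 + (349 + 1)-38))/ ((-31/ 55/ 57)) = 220077/ 8401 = 26.20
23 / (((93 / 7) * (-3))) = -161 / 279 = -0.58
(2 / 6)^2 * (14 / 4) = 7 / 18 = 0.39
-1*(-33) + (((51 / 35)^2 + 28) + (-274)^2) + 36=92089526 / 1225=75175.12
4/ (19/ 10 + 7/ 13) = 520/ 317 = 1.64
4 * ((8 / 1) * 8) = 256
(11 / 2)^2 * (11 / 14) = 1331 / 56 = 23.77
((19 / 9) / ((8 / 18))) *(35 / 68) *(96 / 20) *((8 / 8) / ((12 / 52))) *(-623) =-1077167 / 34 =-31681.38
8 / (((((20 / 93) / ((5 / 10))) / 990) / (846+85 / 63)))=15603088.29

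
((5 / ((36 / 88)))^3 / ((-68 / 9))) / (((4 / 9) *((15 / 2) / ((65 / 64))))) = -2162875 / 29376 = -73.63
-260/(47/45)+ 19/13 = -151207/611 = -247.47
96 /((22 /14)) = 672 /11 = 61.09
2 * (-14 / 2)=-14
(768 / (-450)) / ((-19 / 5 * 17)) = 128 / 4845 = 0.03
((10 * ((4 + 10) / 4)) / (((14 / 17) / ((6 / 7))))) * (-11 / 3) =-935 / 7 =-133.57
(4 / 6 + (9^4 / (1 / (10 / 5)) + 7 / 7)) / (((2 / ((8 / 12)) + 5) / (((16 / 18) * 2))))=2916.37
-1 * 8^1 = -8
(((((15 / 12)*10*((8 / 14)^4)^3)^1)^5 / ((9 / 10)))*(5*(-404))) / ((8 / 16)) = -16388186959750549702549379039100928000000000000 / 4572196746656610287899693778869948515951910723524009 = -0.00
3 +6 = 9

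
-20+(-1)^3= -21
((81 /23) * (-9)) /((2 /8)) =-2916 /23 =-126.78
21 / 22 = 0.95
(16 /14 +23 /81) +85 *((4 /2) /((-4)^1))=-46577 /1134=-41.07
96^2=9216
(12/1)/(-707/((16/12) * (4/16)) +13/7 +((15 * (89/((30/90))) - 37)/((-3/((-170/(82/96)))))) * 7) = 574/88041141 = 0.00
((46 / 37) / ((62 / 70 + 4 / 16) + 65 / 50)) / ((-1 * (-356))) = 1610 / 1122913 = 0.00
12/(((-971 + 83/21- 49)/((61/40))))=-3843/213370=-0.02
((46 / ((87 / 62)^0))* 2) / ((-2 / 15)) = -690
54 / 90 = 3 / 5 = 0.60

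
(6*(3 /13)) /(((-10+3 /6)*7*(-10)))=18 /8645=0.00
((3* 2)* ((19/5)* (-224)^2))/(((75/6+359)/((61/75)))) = 2504.61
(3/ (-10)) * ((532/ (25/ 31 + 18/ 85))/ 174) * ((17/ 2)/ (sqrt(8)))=-2.71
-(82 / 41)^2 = -4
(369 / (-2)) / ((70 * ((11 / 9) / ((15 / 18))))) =-1107 / 616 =-1.80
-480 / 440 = -12 / 11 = -1.09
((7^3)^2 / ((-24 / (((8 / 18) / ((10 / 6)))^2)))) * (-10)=470596 / 135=3485.90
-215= -215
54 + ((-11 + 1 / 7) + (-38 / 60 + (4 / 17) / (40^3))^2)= 202958065974463 / 4660992000000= 43.54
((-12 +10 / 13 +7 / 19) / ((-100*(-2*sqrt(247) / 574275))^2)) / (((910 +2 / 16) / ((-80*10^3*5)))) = 159354944.38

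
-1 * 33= -33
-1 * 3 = -3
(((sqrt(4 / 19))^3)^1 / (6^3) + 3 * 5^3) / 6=sqrt(19) / 58482 + 125 / 2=62.50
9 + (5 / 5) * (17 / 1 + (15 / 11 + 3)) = 334 / 11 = 30.36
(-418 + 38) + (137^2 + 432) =18821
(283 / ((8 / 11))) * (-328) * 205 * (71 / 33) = -168881665 / 3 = -56293888.33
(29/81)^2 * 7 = 5887/6561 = 0.90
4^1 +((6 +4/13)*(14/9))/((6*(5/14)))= 15056/1755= 8.58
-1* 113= -113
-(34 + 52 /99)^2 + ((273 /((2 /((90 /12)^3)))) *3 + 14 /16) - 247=26865669203 /156816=171319.69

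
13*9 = 117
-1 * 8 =-8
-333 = -333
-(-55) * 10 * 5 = 2750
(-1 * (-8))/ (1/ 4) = 32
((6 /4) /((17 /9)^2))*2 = 243 /289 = 0.84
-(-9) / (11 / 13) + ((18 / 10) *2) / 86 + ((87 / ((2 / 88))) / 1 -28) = 9012254 / 2365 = 3810.68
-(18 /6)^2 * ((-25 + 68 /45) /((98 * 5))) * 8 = 604 /175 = 3.45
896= 896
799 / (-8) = -799 / 8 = -99.88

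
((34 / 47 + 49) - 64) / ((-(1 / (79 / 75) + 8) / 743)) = 39385687 / 33229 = 1185.28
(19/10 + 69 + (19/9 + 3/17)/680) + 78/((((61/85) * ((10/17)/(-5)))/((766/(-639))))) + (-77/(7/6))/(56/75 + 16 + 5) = 431890913633773/367462049220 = 1175.33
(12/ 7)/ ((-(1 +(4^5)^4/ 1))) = -12/ 7696581394439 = -0.00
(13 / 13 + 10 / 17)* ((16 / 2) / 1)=216 / 17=12.71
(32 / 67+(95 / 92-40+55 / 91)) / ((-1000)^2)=-21250821 / 560924000000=-0.00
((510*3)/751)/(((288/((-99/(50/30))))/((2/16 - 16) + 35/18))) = 562683/96128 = 5.85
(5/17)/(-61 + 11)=-1/170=-0.01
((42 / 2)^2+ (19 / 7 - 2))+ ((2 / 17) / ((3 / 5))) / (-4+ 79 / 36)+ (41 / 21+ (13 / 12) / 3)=3531821 / 7956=443.92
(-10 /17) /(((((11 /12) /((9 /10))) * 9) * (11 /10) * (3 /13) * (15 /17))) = -0.29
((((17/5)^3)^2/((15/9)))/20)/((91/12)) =217238121/35546875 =6.11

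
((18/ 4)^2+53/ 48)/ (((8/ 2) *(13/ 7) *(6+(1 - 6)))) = 7175/ 2496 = 2.87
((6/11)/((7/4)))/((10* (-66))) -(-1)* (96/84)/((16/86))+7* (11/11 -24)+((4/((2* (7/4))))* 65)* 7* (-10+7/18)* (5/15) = -208197494/114345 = -1820.78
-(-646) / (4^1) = 161.50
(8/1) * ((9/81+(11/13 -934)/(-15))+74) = 637984/585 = 1090.57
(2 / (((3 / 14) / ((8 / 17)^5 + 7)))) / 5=279209476 / 21297855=13.11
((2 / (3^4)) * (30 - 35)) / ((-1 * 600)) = 1 / 4860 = 0.00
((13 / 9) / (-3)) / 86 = -0.01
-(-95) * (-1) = -95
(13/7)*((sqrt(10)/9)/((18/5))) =0.18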